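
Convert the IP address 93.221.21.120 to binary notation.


93 = 01011101
221 = 11011101
21 = 00010101
120 = 01111000
Binary: 01011101.11011101.00010101.01111000


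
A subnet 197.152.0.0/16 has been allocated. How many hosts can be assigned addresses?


Host bits = 32 - 16 = 16
Total addresses = 2^16 = 65536
Usable = total - 2 (network and broadcast)
Usable hosts: 65534


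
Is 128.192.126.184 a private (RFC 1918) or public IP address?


RFC 1918 private ranges:
  10.0.0.0/8 (10.0.0.0 - 10.255.255.255)
  172.16.0.0/12 (172.16.0.0 - 172.31.255.255)
  192.168.0.0/16 (192.168.0.0 - 192.168.255.255)
Public (not in any RFC 1918 range)


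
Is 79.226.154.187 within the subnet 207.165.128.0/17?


Subnet network: 207.165.128.0
Test IP AND mask: 79.226.128.0
No, 79.226.154.187 is not in 207.165.128.0/17


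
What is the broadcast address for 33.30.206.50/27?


Network: 33.30.206.32/27
Host bits = 5
Set all host bits to 1:
Broadcast: 33.30.206.63


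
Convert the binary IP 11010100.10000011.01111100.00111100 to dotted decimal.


11010100 = 212
10000011 = 131
01111100 = 124
00111100 = 60
IP: 212.131.124.60


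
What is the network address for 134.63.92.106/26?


IP:   10000110.00111111.01011100.01101010
Mask: 11111111.11111111.11111111.11000000
AND operation:
Net:  10000110.00111111.01011100.01000000
Network: 134.63.92.64/26


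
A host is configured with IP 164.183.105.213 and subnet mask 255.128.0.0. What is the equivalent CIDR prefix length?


Binary: 11111111.10000000.00000000.00000000
Count leading 1s
Prefix: /9


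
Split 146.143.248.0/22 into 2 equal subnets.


New prefix = 22 + 1 = 23
Each subnet has 512 addresses
  146.143.248.0/23
  146.143.250.0/23
Subnets: 146.143.248.0/23, 146.143.250.0/23


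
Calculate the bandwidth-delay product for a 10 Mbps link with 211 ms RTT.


BDP = bandwidth * RTT
= 10 Mbps * 211 ms
= 10 * 1e6 * 211 / 1000 bits
= 2110000 bits
= 263750 bytes
= 257.5684 KB
BDP = 2110000 bits (263750 bytes)


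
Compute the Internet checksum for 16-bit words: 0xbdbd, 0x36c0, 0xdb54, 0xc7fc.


Sum all words (with carry folding):
+ 0xbdbd = 0xbdbd
+ 0x36c0 = 0xf47d
+ 0xdb54 = 0xcfd2
+ 0xc7fc = 0x97cf
One's complement: ~0x97cf
Checksum = 0x6830


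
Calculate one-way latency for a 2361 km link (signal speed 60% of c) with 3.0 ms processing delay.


Speed = 0.6 * 3e5 km/s = 180000 km/s
Propagation delay = 2361 / 180000 = 0.0131 s = 13.1167 ms
Processing delay = 3.0 ms
Total one-way latency = 16.1167 ms


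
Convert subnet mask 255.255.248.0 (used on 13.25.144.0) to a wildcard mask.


Subnet mask: 255.255.248.0
Wildcard = 255.255.255.255 - subnet mask
255 - 255 = 0
255 - 255 = 0
255 - 248 = 7
255 - 0 = 255
Wildcard: 0.0.7.255


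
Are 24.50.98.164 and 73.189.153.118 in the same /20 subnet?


Mask: 255.255.240.0
24.50.98.164 AND mask = 24.50.96.0
73.189.153.118 AND mask = 73.189.144.0
No, different subnets (24.50.96.0 vs 73.189.144.0)


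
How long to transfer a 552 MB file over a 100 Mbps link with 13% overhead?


Effective throughput = 100 * (1 - 13/100) = 87 Mbps
File size in Mb = 552 * 8 = 4416 Mb
Time = 4416 / 87
Time = 50.7586 seconds


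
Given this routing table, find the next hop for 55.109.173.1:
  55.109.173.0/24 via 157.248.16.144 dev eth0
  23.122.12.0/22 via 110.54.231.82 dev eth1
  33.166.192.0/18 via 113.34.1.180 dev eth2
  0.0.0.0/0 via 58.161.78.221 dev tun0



Longest prefix match for 55.109.173.1:
  /24 55.109.173.0: MATCH
  /22 23.122.12.0: no
  /18 33.166.192.0: no
  /0 0.0.0.0: MATCH
Selected: next-hop 157.248.16.144 via eth0 (matched /24)


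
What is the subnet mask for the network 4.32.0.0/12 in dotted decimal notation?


/12 means 12 network bits, 20 host bits
Binary: 11111111111100000000000000000000
Mask: 255.240.0.0


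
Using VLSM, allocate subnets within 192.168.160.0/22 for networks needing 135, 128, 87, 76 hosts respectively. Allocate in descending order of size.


135 hosts -> /24 (254 usable): 192.168.160.0/24
128 hosts -> /24 (254 usable): 192.168.161.0/24
87 hosts -> /25 (126 usable): 192.168.162.0/25
76 hosts -> /25 (126 usable): 192.168.162.128/25
Allocation: 192.168.160.0/24 (135 hosts, 254 usable); 192.168.161.0/24 (128 hosts, 254 usable); 192.168.162.0/25 (87 hosts, 126 usable); 192.168.162.128/25 (76 hosts, 126 usable)


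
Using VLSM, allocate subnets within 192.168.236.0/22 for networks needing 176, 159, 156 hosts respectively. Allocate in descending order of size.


176 hosts -> /24 (254 usable): 192.168.236.0/24
159 hosts -> /24 (254 usable): 192.168.237.0/24
156 hosts -> /24 (254 usable): 192.168.238.0/24
Allocation: 192.168.236.0/24 (176 hosts, 254 usable); 192.168.237.0/24 (159 hosts, 254 usable); 192.168.238.0/24 (156 hosts, 254 usable)


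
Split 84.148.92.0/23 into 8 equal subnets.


New prefix = 23 + 3 = 26
Each subnet has 64 addresses
  84.148.92.0/26
  84.148.92.64/26
  84.148.92.128/26
  84.148.92.192/26
  84.148.93.0/26
  84.148.93.64/26
  84.148.93.128/26
  84.148.93.192/26
Subnets: 84.148.92.0/26, 84.148.92.64/26, 84.148.92.128/26, 84.148.92.192/26, 84.148.93.0/26, 84.148.93.64/26, 84.148.93.128/26, 84.148.93.192/26


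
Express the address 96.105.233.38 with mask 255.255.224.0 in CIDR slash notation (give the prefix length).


Binary: 11111111.11111111.11100000.00000000
Count leading 1s
Prefix: /19


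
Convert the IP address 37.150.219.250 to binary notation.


37 = 00100101
150 = 10010110
219 = 11011011
250 = 11111010
Binary: 00100101.10010110.11011011.11111010


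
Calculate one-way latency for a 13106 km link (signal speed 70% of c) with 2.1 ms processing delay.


Speed = 0.7 * 3e5 km/s = 210000 km/s
Propagation delay = 13106 / 210000 = 0.0624 s = 62.4095 ms
Processing delay = 2.1 ms
Total one-way latency = 64.5095 ms


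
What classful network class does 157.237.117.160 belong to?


First octet: 157
Binary: 10011101
10xxxxxx -> Class B (128-191)
Class B, default mask 255.255.0.0 (/16)


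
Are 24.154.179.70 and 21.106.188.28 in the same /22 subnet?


Mask: 255.255.252.0
24.154.179.70 AND mask = 24.154.176.0
21.106.188.28 AND mask = 21.106.188.0
No, different subnets (24.154.176.0 vs 21.106.188.0)


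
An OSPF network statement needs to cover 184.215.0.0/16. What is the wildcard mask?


Subnet mask: 255.255.0.0
Wildcard = 255.255.255.255 - subnet mask
255 - 255 = 0
255 - 255 = 0
255 - 0 = 255
255 - 0 = 255
Wildcard: 0.0.255.255


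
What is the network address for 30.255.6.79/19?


IP:   00011110.11111111.00000110.01001111
Mask: 11111111.11111111.11100000.00000000
AND operation:
Net:  00011110.11111111.00000000.00000000
Network: 30.255.0.0/19


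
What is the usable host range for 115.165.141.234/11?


Network: 115.160.0.0
Broadcast: 115.191.255.255
First usable = network + 1
Last usable = broadcast - 1
Range: 115.160.0.1 to 115.191.255.254


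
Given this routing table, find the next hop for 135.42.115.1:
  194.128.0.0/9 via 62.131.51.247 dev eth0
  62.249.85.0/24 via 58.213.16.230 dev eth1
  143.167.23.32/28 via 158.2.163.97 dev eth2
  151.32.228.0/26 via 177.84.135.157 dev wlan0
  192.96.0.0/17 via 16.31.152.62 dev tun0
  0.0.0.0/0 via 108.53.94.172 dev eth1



Longest prefix match for 135.42.115.1:
  /9 194.128.0.0: no
  /24 62.249.85.0: no
  /28 143.167.23.32: no
  /26 151.32.228.0: no
  /17 192.96.0.0: no
  /0 0.0.0.0: MATCH
Selected: next-hop 108.53.94.172 via eth1 (matched /0)


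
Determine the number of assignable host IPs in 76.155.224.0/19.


Host bits = 32 - 19 = 13
Total addresses = 2^13 = 8192
Usable = total - 2 (network and broadcast)
Usable hosts: 8190


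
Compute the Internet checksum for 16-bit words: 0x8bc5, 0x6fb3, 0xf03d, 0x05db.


Sum all words (with carry folding):
+ 0x8bc5 = 0x8bc5
+ 0x6fb3 = 0xfb78
+ 0xf03d = 0xebb6
+ 0x05db = 0xf191
One's complement: ~0xf191
Checksum = 0x0e6e


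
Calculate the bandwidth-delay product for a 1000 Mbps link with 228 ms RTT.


BDP = bandwidth * RTT
= 1000 Mbps * 228 ms
= 1000 * 1e6 * 228 / 1000 bits
= 228000000 bits
= 28500000 bytes
= 27832.0312 KB
BDP = 228000000 bits (28500000 bytes)


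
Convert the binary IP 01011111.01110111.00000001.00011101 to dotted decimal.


01011111 = 95
01110111 = 119
00000001 = 1
00011101 = 29
IP: 95.119.1.29


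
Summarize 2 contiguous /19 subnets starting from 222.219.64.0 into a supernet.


Original prefix: /19
Number of subnets: 2 = 2^1
New prefix = 19 - 1 = 18
Supernet: 222.219.64.0/18


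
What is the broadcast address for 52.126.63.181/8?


Network: 52.0.0.0/8
Host bits = 24
Set all host bits to 1:
Broadcast: 52.255.255.255


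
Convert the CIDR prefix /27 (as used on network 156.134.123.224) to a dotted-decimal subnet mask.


/27 means 27 network bits, 5 host bits
Binary: 11111111111111111111111111100000
Mask: 255.255.255.224


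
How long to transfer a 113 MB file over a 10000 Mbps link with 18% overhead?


Effective throughput = 10000 * (1 - 18/100) = 8200 Mbps
File size in Mb = 113 * 8 = 904 Mb
Time = 904 / 8200
Time = 0.1102 seconds


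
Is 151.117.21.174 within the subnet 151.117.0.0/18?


Subnet network: 151.117.0.0
Test IP AND mask: 151.117.0.0
Yes, 151.117.21.174 is in 151.117.0.0/18


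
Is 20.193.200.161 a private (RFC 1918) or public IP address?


RFC 1918 private ranges:
  10.0.0.0/8 (10.0.0.0 - 10.255.255.255)
  172.16.0.0/12 (172.16.0.0 - 172.31.255.255)
  192.168.0.0/16 (192.168.0.0 - 192.168.255.255)
Public (not in any RFC 1918 range)


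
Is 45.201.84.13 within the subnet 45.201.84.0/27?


Subnet network: 45.201.84.0
Test IP AND mask: 45.201.84.0
Yes, 45.201.84.13 is in 45.201.84.0/27


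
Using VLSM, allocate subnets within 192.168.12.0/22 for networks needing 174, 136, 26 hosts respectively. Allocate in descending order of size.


174 hosts -> /24 (254 usable): 192.168.12.0/24
136 hosts -> /24 (254 usable): 192.168.13.0/24
26 hosts -> /27 (30 usable): 192.168.14.0/27
Allocation: 192.168.12.0/24 (174 hosts, 254 usable); 192.168.13.0/24 (136 hosts, 254 usable); 192.168.14.0/27 (26 hosts, 30 usable)


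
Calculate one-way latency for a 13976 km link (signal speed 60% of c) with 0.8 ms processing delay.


Speed = 0.6 * 3e5 km/s = 180000 km/s
Propagation delay = 13976 / 180000 = 0.0776 s = 77.6444 ms
Processing delay = 0.8 ms
Total one-way latency = 78.4444 ms


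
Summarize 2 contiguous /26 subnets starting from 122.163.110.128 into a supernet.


Original prefix: /26
Number of subnets: 2 = 2^1
New prefix = 26 - 1 = 25
Supernet: 122.163.110.128/25


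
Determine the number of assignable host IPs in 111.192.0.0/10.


Host bits = 32 - 10 = 22
Total addresses = 2^22 = 4194304
Usable = total - 2 (network and broadcast)
Usable hosts: 4194302


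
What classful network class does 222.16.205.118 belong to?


First octet: 222
Binary: 11011110
110xxxxx -> Class C (192-223)
Class C, default mask 255.255.255.0 (/24)


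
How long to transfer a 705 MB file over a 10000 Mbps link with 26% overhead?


Effective throughput = 10000 * (1 - 26/100) = 7400 Mbps
File size in Mb = 705 * 8 = 5640 Mb
Time = 5640 / 7400
Time = 0.7622 seconds


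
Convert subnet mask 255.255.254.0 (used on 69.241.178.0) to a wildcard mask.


Subnet mask: 255.255.254.0
Wildcard = 255.255.255.255 - subnet mask
255 - 255 = 0
255 - 255 = 0
255 - 254 = 1
255 - 0 = 255
Wildcard: 0.0.1.255


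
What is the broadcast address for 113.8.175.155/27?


Network: 113.8.175.128/27
Host bits = 5
Set all host bits to 1:
Broadcast: 113.8.175.159


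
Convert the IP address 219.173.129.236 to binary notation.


219 = 11011011
173 = 10101101
129 = 10000001
236 = 11101100
Binary: 11011011.10101101.10000001.11101100


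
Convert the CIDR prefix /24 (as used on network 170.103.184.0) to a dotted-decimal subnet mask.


/24 means 24 network bits, 8 host bits
Binary: 11111111111111111111111100000000
Mask: 255.255.255.0


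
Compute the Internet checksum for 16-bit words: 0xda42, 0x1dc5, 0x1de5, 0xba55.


Sum all words (with carry folding):
+ 0xda42 = 0xda42
+ 0x1dc5 = 0xf807
+ 0x1de5 = 0x15ed
+ 0xba55 = 0xd042
One's complement: ~0xd042
Checksum = 0x2fbd


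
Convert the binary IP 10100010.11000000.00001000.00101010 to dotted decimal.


10100010 = 162
11000000 = 192
00001000 = 8
00101010 = 42
IP: 162.192.8.42


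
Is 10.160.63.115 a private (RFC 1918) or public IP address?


RFC 1918 private ranges:
  10.0.0.0/8 (10.0.0.0 - 10.255.255.255)
  172.16.0.0/12 (172.16.0.0 - 172.31.255.255)
  192.168.0.0/16 (192.168.0.0 - 192.168.255.255)
Private (in 10.0.0.0/8)


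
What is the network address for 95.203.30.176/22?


IP:   01011111.11001011.00011110.10110000
Mask: 11111111.11111111.11111100.00000000
AND operation:
Net:  01011111.11001011.00011100.00000000
Network: 95.203.28.0/22


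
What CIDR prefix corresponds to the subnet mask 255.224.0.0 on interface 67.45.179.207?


Binary: 11111111.11100000.00000000.00000000
Count leading 1s
Prefix: /11


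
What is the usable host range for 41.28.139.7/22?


Network: 41.28.136.0
Broadcast: 41.28.139.255
First usable = network + 1
Last usable = broadcast - 1
Range: 41.28.136.1 to 41.28.139.254


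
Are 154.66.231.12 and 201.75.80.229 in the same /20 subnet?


Mask: 255.255.240.0
154.66.231.12 AND mask = 154.66.224.0
201.75.80.229 AND mask = 201.75.80.0
No, different subnets (154.66.224.0 vs 201.75.80.0)


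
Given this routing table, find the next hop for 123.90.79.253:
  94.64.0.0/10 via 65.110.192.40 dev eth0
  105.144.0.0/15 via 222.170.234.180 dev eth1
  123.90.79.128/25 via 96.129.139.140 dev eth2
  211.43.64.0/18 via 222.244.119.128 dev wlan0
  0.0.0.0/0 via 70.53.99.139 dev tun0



Longest prefix match for 123.90.79.253:
  /10 94.64.0.0: no
  /15 105.144.0.0: no
  /25 123.90.79.128: MATCH
  /18 211.43.64.0: no
  /0 0.0.0.0: MATCH
Selected: next-hop 96.129.139.140 via eth2 (matched /25)


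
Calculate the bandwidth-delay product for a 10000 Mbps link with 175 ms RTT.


BDP = bandwidth * RTT
= 10000 Mbps * 175 ms
= 10000 * 1e6 * 175 / 1000 bits
= 1750000000 bits
= 218750000 bytes
= 213623.0469 KB
BDP = 1750000000 bits (218750000 bytes)


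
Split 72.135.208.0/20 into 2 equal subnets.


New prefix = 20 + 1 = 21
Each subnet has 2048 addresses
  72.135.208.0/21
  72.135.216.0/21
Subnets: 72.135.208.0/21, 72.135.216.0/21


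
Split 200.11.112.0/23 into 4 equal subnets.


New prefix = 23 + 2 = 25
Each subnet has 128 addresses
  200.11.112.0/25
  200.11.112.128/25
  200.11.113.0/25
  200.11.113.128/25
Subnets: 200.11.112.0/25, 200.11.112.128/25, 200.11.113.0/25, 200.11.113.128/25


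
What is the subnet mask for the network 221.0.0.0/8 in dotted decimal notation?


/8 means 8 network bits, 24 host bits
Binary: 11111111000000000000000000000000
Mask: 255.0.0.0


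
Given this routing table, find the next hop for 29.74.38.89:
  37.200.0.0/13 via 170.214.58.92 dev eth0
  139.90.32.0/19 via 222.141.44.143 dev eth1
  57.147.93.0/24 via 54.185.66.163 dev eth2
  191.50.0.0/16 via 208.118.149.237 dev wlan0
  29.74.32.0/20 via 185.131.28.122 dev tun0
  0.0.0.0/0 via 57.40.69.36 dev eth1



Longest prefix match for 29.74.38.89:
  /13 37.200.0.0: no
  /19 139.90.32.0: no
  /24 57.147.93.0: no
  /16 191.50.0.0: no
  /20 29.74.32.0: MATCH
  /0 0.0.0.0: MATCH
Selected: next-hop 185.131.28.122 via tun0 (matched /20)


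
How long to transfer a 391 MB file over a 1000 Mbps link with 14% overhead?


Effective throughput = 1000 * (1 - 14/100) = 860 Mbps
File size in Mb = 391 * 8 = 3128 Mb
Time = 3128 / 860
Time = 3.6372 seconds


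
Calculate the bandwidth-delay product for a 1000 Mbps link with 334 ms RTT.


BDP = bandwidth * RTT
= 1000 Mbps * 334 ms
= 1000 * 1e6 * 334 / 1000 bits
= 334000000 bits
= 41750000 bytes
= 40771.4844 KB
BDP = 334000000 bits (41750000 bytes)


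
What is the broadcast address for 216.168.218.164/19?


Network: 216.168.192.0/19
Host bits = 13
Set all host bits to 1:
Broadcast: 216.168.223.255


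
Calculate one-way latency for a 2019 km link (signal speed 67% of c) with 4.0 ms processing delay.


Speed = 0.67 * 3e5 km/s = 201000 km/s
Propagation delay = 2019 / 201000 = 0.01 s = 10.0448 ms
Processing delay = 4.0 ms
Total one-way latency = 14.0448 ms


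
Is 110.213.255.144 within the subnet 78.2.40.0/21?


Subnet network: 78.2.40.0
Test IP AND mask: 110.213.248.0
No, 110.213.255.144 is not in 78.2.40.0/21


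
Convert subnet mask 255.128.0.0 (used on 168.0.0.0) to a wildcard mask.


Subnet mask: 255.128.0.0
Wildcard = 255.255.255.255 - subnet mask
255 - 255 = 0
255 - 128 = 127
255 - 0 = 255
255 - 0 = 255
Wildcard: 0.127.255.255


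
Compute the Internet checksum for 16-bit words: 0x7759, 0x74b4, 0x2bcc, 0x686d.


Sum all words (with carry folding):
+ 0x7759 = 0x7759
+ 0x74b4 = 0xec0d
+ 0x2bcc = 0x17da
+ 0x686d = 0x8047
One's complement: ~0x8047
Checksum = 0x7fb8


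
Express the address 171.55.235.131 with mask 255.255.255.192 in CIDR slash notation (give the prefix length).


Binary: 11111111.11111111.11111111.11000000
Count leading 1s
Prefix: /26


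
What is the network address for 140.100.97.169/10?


IP:   10001100.01100100.01100001.10101001
Mask: 11111111.11000000.00000000.00000000
AND operation:
Net:  10001100.01000000.00000000.00000000
Network: 140.64.0.0/10


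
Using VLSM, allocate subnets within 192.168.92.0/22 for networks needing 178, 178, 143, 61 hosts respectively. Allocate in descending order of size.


178 hosts -> /24 (254 usable): 192.168.92.0/24
178 hosts -> /24 (254 usable): 192.168.93.0/24
143 hosts -> /24 (254 usable): 192.168.94.0/24
61 hosts -> /26 (62 usable): 192.168.95.0/26
Allocation: 192.168.92.0/24 (178 hosts, 254 usable); 192.168.93.0/24 (178 hosts, 254 usable); 192.168.94.0/24 (143 hosts, 254 usable); 192.168.95.0/26 (61 hosts, 62 usable)


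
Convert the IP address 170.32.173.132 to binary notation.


170 = 10101010
32 = 00100000
173 = 10101101
132 = 10000100
Binary: 10101010.00100000.10101101.10000100


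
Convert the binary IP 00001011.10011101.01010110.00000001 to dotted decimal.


00001011 = 11
10011101 = 157
01010110 = 86
00000001 = 1
IP: 11.157.86.1


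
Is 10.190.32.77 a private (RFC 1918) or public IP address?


RFC 1918 private ranges:
  10.0.0.0/8 (10.0.0.0 - 10.255.255.255)
  172.16.0.0/12 (172.16.0.0 - 172.31.255.255)
  192.168.0.0/16 (192.168.0.0 - 192.168.255.255)
Private (in 10.0.0.0/8)


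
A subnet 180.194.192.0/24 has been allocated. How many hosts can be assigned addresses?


Host bits = 32 - 24 = 8
Total addresses = 2^8 = 256
Usable = total - 2 (network and broadcast)
Usable hosts: 254


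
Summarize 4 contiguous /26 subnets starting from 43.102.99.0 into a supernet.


Original prefix: /26
Number of subnets: 4 = 2^2
New prefix = 26 - 2 = 24
Supernet: 43.102.99.0/24


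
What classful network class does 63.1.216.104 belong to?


First octet: 63
Binary: 00111111
0xxxxxxx -> Class A (1-126)
Class A, default mask 255.0.0.0 (/8)


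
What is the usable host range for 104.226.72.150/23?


Network: 104.226.72.0
Broadcast: 104.226.73.255
First usable = network + 1
Last usable = broadcast - 1
Range: 104.226.72.1 to 104.226.73.254


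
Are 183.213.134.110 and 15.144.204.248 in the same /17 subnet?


Mask: 255.255.128.0
183.213.134.110 AND mask = 183.213.128.0
15.144.204.248 AND mask = 15.144.128.0
No, different subnets (183.213.128.0 vs 15.144.128.0)


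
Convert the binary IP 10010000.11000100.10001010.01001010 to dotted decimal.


10010000 = 144
11000100 = 196
10001010 = 138
01001010 = 74
IP: 144.196.138.74


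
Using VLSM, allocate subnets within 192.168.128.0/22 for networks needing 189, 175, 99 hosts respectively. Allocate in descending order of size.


189 hosts -> /24 (254 usable): 192.168.128.0/24
175 hosts -> /24 (254 usable): 192.168.129.0/24
99 hosts -> /25 (126 usable): 192.168.130.0/25
Allocation: 192.168.128.0/24 (189 hosts, 254 usable); 192.168.129.0/24 (175 hosts, 254 usable); 192.168.130.0/25 (99 hosts, 126 usable)


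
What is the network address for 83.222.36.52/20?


IP:   01010011.11011110.00100100.00110100
Mask: 11111111.11111111.11110000.00000000
AND operation:
Net:  01010011.11011110.00100000.00000000
Network: 83.222.32.0/20


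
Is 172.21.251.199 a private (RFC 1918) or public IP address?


RFC 1918 private ranges:
  10.0.0.0/8 (10.0.0.0 - 10.255.255.255)
  172.16.0.0/12 (172.16.0.0 - 172.31.255.255)
  192.168.0.0/16 (192.168.0.0 - 192.168.255.255)
Private (in 172.16.0.0/12)


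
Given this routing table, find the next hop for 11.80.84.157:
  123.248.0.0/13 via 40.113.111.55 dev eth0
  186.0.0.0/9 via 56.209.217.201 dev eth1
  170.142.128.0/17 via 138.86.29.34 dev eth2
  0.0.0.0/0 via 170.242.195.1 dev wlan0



Longest prefix match for 11.80.84.157:
  /13 123.248.0.0: no
  /9 186.0.0.0: no
  /17 170.142.128.0: no
  /0 0.0.0.0: MATCH
Selected: next-hop 170.242.195.1 via wlan0 (matched /0)


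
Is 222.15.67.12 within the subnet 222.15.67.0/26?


Subnet network: 222.15.67.0
Test IP AND mask: 222.15.67.0
Yes, 222.15.67.12 is in 222.15.67.0/26


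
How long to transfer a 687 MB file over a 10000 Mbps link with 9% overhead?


Effective throughput = 10000 * (1 - 9/100) = 9100 Mbps
File size in Mb = 687 * 8 = 5496 Mb
Time = 5496 / 9100
Time = 0.604 seconds


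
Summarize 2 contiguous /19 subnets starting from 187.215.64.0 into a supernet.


Original prefix: /19
Number of subnets: 2 = 2^1
New prefix = 19 - 1 = 18
Supernet: 187.215.64.0/18


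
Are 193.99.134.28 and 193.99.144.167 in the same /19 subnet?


Mask: 255.255.224.0
193.99.134.28 AND mask = 193.99.128.0
193.99.144.167 AND mask = 193.99.128.0
Yes, same subnet (193.99.128.0)


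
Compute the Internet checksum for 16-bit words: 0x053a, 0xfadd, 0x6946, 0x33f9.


Sum all words (with carry folding):
+ 0x053a = 0x053a
+ 0xfadd = 0x0018
+ 0x6946 = 0x695e
+ 0x33f9 = 0x9d57
One's complement: ~0x9d57
Checksum = 0x62a8


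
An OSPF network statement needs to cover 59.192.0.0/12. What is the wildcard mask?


Subnet mask: 255.240.0.0
Wildcard = 255.255.255.255 - subnet mask
255 - 255 = 0
255 - 240 = 15
255 - 0 = 255
255 - 0 = 255
Wildcard: 0.15.255.255


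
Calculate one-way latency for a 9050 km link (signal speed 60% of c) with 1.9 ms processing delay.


Speed = 0.6 * 3e5 km/s = 180000 km/s
Propagation delay = 9050 / 180000 = 0.0503 s = 50.2778 ms
Processing delay = 1.9 ms
Total one-way latency = 52.1778 ms


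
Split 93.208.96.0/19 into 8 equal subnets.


New prefix = 19 + 3 = 22
Each subnet has 1024 addresses
  93.208.96.0/22
  93.208.100.0/22
  93.208.104.0/22
  93.208.108.0/22
  93.208.112.0/22
  93.208.116.0/22
  93.208.120.0/22
  93.208.124.0/22
Subnets: 93.208.96.0/22, 93.208.100.0/22, 93.208.104.0/22, 93.208.108.0/22, 93.208.112.0/22, 93.208.116.0/22, 93.208.120.0/22, 93.208.124.0/22


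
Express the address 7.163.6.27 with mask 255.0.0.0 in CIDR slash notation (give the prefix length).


Binary: 11111111.00000000.00000000.00000000
Count leading 1s
Prefix: /8


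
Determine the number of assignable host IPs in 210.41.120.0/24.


Host bits = 32 - 24 = 8
Total addresses = 2^8 = 256
Usable = total - 2 (network and broadcast)
Usable hosts: 254


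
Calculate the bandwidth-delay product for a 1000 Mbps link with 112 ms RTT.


BDP = bandwidth * RTT
= 1000 Mbps * 112 ms
= 1000 * 1e6 * 112 / 1000 bits
= 112000000 bits
= 14000000 bytes
= 13671.875 KB
BDP = 112000000 bits (14000000 bytes)


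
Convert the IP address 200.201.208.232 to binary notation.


200 = 11001000
201 = 11001001
208 = 11010000
232 = 11101000
Binary: 11001000.11001001.11010000.11101000


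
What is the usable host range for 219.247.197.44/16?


Network: 219.247.0.0
Broadcast: 219.247.255.255
First usable = network + 1
Last usable = broadcast - 1
Range: 219.247.0.1 to 219.247.255.254


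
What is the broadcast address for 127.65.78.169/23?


Network: 127.65.78.0/23
Host bits = 9
Set all host bits to 1:
Broadcast: 127.65.79.255


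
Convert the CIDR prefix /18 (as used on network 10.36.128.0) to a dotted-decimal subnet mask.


/18 means 18 network bits, 14 host bits
Binary: 11111111111111111100000000000000
Mask: 255.255.192.0


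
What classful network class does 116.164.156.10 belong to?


First octet: 116
Binary: 01110100
0xxxxxxx -> Class A (1-126)
Class A, default mask 255.0.0.0 (/8)


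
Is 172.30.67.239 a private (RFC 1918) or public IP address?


RFC 1918 private ranges:
  10.0.0.0/8 (10.0.0.0 - 10.255.255.255)
  172.16.0.0/12 (172.16.0.0 - 172.31.255.255)
  192.168.0.0/16 (192.168.0.0 - 192.168.255.255)
Private (in 172.16.0.0/12)


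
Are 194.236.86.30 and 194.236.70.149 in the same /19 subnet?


Mask: 255.255.224.0
194.236.86.30 AND mask = 194.236.64.0
194.236.70.149 AND mask = 194.236.64.0
Yes, same subnet (194.236.64.0)


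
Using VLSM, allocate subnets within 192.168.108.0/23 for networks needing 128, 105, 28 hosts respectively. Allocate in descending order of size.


128 hosts -> /24 (254 usable): 192.168.108.0/24
105 hosts -> /25 (126 usable): 192.168.109.0/25
28 hosts -> /27 (30 usable): 192.168.109.128/27
Allocation: 192.168.108.0/24 (128 hosts, 254 usable); 192.168.109.0/25 (105 hosts, 126 usable); 192.168.109.128/27 (28 hosts, 30 usable)


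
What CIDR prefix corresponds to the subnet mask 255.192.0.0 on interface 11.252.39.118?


Binary: 11111111.11000000.00000000.00000000
Count leading 1s
Prefix: /10


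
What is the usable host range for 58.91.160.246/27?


Network: 58.91.160.224
Broadcast: 58.91.160.255
First usable = network + 1
Last usable = broadcast - 1
Range: 58.91.160.225 to 58.91.160.254


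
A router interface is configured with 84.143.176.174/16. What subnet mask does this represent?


/16 means 16 network bits, 16 host bits
Binary: 11111111111111110000000000000000
Mask: 255.255.0.0


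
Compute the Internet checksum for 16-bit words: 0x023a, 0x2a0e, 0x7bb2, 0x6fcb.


Sum all words (with carry folding):
+ 0x023a = 0x023a
+ 0x2a0e = 0x2c48
+ 0x7bb2 = 0xa7fa
+ 0x6fcb = 0x17c6
One's complement: ~0x17c6
Checksum = 0xe839


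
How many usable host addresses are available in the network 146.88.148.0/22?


Host bits = 32 - 22 = 10
Total addresses = 2^10 = 1024
Usable = total - 2 (network and broadcast)
Usable hosts: 1022


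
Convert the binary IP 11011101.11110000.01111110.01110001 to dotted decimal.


11011101 = 221
11110000 = 240
01111110 = 126
01110001 = 113
IP: 221.240.126.113


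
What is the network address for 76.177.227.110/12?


IP:   01001100.10110001.11100011.01101110
Mask: 11111111.11110000.00000000.00000000
AND operation:
Net:  01001100.10110000.00000000.00000000
Network: 76.176.0.0/12


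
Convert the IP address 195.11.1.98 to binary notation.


195 = 11000011
11 = 00001011
1 = 00000001
98 = 01100010
Binary: 11000011.00001011.00000001.01100010


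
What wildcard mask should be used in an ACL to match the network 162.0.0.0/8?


Subnet mask: 255.0.0.0
Wildcard = 255.255.255.255 - subnet mask
255 - 255 = 0
255 - 0 = 255
255 - 0 = 255
255 - 0 = 255
Wildcard: 0.255.255.255


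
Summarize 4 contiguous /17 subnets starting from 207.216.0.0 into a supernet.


Original prefix: /17
Number of subnets: 4 = 2^2
New prefix = 17 - 2 = 15
Supernet: 207.216.0.0/15


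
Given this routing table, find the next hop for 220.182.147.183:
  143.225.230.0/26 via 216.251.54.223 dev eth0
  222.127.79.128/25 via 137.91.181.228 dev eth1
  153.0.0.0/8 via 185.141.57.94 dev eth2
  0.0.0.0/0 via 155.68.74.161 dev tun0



Longest prefix match for 220.182.147.183:
  /26 143.225.230.0: no
  /25 222.127.79.128: no
  /8 153.0.0.0: no
  /0 0.0.0.0: MATCH
Selected: next-hop 155.68.74.161 via tun0 (matched /0)


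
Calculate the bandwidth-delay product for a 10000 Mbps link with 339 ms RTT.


BDP = bandwidth * RTT
= 10000 Mbps * 339 ms
= 10000 * 1e6 * 339 / 1000 bits
= 3390000000 bits
= 423750000 bytes
= 413818.3594 KB
BDP = 3390000000 bits (423750000 bytes)


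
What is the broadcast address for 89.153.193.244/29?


Network: 89.153.193.240/29
Host bits = 3
Set all host bits to 1:
Broadcast: 89.153.193.247


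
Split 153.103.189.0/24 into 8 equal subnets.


New prefix = 24 + 3 = 27
Each subnet has 32 addresses
  153.103.189.0/27
  153.103.189.32/27
  153.103.189.64/27
  153.103.189.96/27
  153.103.189.128/27
  153.103.189.160/27
  153.103.189.192/27
  153.103.189.224/27
Subnets: 153.103.189.0/27, 153.103.189.32/27, 153.103.189.64/27, 153.103.189.96/27, 153.103.189.128/27, 153.103.189.160/27, 153.103.189.192/27, 153.103.189.224/27


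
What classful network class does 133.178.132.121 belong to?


First octet: 133
Binary: 10000101
10xxxxxx -> Class B (128-191)
Class B, default mask 255.255.0.0 (/16)


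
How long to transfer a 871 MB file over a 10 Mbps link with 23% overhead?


Effective throughput = 10 * (1 - 23/100) = 7.7 Mbps
File size in Mb = 871 * 8 = 6968 Mb
Time = 6968 / 7.7
Time = 904.9351 seconds


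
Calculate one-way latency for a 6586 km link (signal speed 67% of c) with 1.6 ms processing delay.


Speed = 0.67 * 3e5 km/s = 201000 km/s
Propagation delay = 6586 / 201000 = 0.0328 s = 32.7662 ms
Processing delay = 1.6 ms
Total one-way latency = 34.3662 ms


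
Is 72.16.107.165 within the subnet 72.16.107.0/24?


Subnet network: 72.16.107.0
Test IP AND mask: 72.16.107.0
Yes, 72.16.107.165 is in 72.16.107.0/24


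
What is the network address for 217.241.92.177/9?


IP:   11011001.11110001.01011100.10110001
Mask: 11111111.10000000.00000000.00000000
AND operation:
Net:  11011001.10000000.00000000.00000000
Network: 217.128.0.0/9


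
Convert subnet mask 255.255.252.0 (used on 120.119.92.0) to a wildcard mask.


Subnet mask: 255.255.252.0
Wildcard = 255.255.255.255 - subnet mask
255 - 255 = 0
255 - 255 = 0
255 - 252 = 3
255 - 0 = 255
Wildcard: 0.0.3.255


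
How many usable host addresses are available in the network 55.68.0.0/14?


Host bits = 32 - 14 = 18
Total addresses = 2^18 = 262144
Usable = total - 2 (network and broadcast)
Usable hosts: 262142


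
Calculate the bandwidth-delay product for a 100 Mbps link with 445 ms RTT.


BDP = bandwidth * RTT
= 100 Mbps * 445 ms
= 100 * 1e6 * 445 / 1000 bits
= 44500000 bits
= 5562500 bytes
= 5432.1289 KB
BDP = 44500000 bits (5562500 bytes)


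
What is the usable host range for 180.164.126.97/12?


Network: 180.160.0.0
Broadcast: 180.175.255.255
First usable = network + 1
Last usable = broadcast - 1
Range: 180.160.0.1 to 180.175.255.254


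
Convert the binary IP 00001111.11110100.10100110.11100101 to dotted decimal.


00001111 = 15
11110100 = 244
10100110 = 166
11100101 = 229
IP: 15.244.166.229


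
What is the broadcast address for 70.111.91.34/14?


Network: 70.108.0.0/14
Host bits = 18
Set all host bits to 1:
Broadcast: 70.111.255.255


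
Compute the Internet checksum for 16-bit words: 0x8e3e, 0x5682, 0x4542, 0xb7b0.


Sum all words (with carry folding):
+ 0x8e3e = 0x8e3e
+ 0x5682 = 0xe4c0
+ 0x4542 = 0x2a03
+ 0xb7b0 = 0xe1b3
One's complement: ~0xe1b3
Checksum = 0x1e4c


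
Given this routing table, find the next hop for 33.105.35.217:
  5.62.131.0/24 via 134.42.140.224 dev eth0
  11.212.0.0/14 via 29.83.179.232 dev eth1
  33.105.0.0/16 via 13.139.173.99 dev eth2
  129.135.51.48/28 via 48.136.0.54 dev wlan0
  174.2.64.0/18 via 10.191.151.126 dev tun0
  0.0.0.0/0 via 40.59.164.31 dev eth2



Longest prefix match for 33.105.35.217:
  /24 5.62.131.0: no
  /14 11.212.0.0: no
  /16 33.105.0.0: MATCH
  /28 129.135.51.48: no
  /18 174.2.64.0: no
  /0 0.0.0.0: MATCH
Selected: next-hop 13.139.173.99 via eth2 (matched /16)


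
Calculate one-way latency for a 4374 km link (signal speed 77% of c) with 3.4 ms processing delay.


Speed = 0.77 * 3e5 km/s = 231000 km/s
Propagation delay = 4374 / 231000 = 0.0189 s = 18.9351 ms
Processing delay = 3.4 ms
Total one-way latency = 22.3351 ms


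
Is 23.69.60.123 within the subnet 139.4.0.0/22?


Subnet network: 139.4.0.0
Test IP AND mask: 23.69.60.0
No, 23.69.60.123 is not in 139.4.0.0/22


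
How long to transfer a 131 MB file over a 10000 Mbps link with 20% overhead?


Effective throughput = 10000 * (1 - 20/100) = 8000 Mbps
File size in Mb = 131 * 8 = 1048 Mb
Time = 1048 / 8000
Time = 0.131 seconds


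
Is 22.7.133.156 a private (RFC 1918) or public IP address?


RFC 1918 private ranges:
  10.0.0.0/8 (10.0.0.0 - 10.255.255.255)
  172.16.0.0/12 (172.16.0.0 - 172.31.255.255)
  192.168.0.0/16 (192.168.0.0 - 192.168.255.255)
Public (not in any RFC 1918 range)


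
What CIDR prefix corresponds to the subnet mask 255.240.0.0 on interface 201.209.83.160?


Binary: 11111111.11110000.00000000.00000000
Count leading 1s
Prefix: /12


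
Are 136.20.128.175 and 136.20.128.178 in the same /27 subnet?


Mask: 255.255.255.224
136.20.128.175 AND mask = 136.20.128.160
136.20.128.178 AND mask = 136.20.128.160
Yes, same subnet (136.20.128.160)


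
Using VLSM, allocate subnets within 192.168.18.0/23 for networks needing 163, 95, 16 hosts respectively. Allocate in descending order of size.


163 hosts -> /24 (254 usable): 192.168.18.0/24
95 hosts -> /25 (126 usable): 192.168.19.0/25
16 hosts -> /27 (30 usable): 192.168.19.128/27
Allocation: 192.168.18.0/24 (163 hosts, 254 usable); 192.168.19.0/25 (95 hosts, 126 usable); 192.168.19.128/27 (16 hosts, 30 usable)


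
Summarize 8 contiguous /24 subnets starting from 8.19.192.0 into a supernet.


Original prefix: /24
Number of subnets: 8 = 2^3
New prefix = 24 - 3 = 21
Supernet: 8.19.192.0/21


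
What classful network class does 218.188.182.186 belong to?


First octet: 218
Binary: 11011010
110xxxxx -> Class C (192-223)
Class C, default mask 255.255.255.0 (/24)


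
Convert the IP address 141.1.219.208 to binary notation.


141 = 10001101
1 = 00000001
219 = 11011011
208 = 11010000
Binary: 10001101.00000001.11011011.11010000


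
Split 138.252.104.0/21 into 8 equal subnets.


New prefix = 21 + 3 = 24
Each subnet has 256 addresses
  138.252.104.0/24
  138.252.105.0/24
  138.252.106.0/24
  138.252.107.0/24
  138.252.108.0/24
  138.252.109.0/24
  138.252.110.0/24
  138.252.111.0/24
Subnets: 138.252.104.0/24, 138.252.105.0/24, 138.252.106.0/24, 138.252.107.0/24, 138.252.108.0/24, 138.252.109.0/24, 138.252.110.0/24, 138.252.111.0/24


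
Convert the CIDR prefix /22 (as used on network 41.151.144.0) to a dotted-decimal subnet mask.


/22 means 22 network bits, 10 host bits
Binary: 11111111111111111111110000000000
Mask: 255.255.252.0


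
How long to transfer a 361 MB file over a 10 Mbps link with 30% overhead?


Effective throughput = 10 * (1 - 30/100) = 7 Mbps
File size in Mb = 361 * 8 = 2888 Mb
Time = 2888 / 7
Time = 412.5714 seconds


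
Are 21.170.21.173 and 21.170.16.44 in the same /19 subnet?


Mask: 255.255.224.0
21.170.21.173 AND mask = 21.170.0.0
21.170.16.44 AND mask = 21.170.0.0
Yes, same subnet (21.170.0.0)


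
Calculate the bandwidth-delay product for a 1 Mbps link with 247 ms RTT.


BDP = bandwidth * RTT
= 1 Mbps * 247 ms
= 1 * 1e6 * 247 / 1000 bits
= 247000 bits
= 30875 bytes
= 30.1514 KB
BDP = 247000 bits (30875 bytes)


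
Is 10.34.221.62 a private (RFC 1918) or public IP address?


RFC 1918 private ranges:
  10.0.0.0/8 (10.0.0.0 - 10.255.255.255)
  172.16.0.0/12 (172.16.0.0 - 172.31.255.255)
  192.168.0.0/16 (192.168.0.0 - 192.168.255.255)
Private (in 10.0.0.0/8)


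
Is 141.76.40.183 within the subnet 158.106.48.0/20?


Subnet network: 158.106.48.0
Test IP AND mask: 141.76.32.0
No, 141.76.40.183 is not in 158.106.48.0/20


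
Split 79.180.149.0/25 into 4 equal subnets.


New prefix = 25 + 2 = 27
Each subnet has 32 addresses
  79.180.149.0/27
  79.180.149.32/27
  79.180.149.64/27
  79.180.149.96/27
Subnets: 79.180.149.0/27, 79.180.149.32/27, 79.180.149.64/27, 79.180.149.96/27


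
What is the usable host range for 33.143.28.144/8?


Network: 33.0.0.0
Broadcast: 33.255.255.255
First usable = network + 1
Last usable = broadcast - 1
Range: 33.0.0.1 to 33.255.255.254


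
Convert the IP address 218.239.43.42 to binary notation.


218 = 11011010
239 = 11101111
43 = 00101011
42 = 00101010
Binary: 11011010.11101111.00101011.00101010


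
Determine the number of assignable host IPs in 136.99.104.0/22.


Host bits = 32 - 22 = 10
Total addresses = 2^10 = 1024
Usable = total - 2 (network and broadcast)
Usable hosts: 1022


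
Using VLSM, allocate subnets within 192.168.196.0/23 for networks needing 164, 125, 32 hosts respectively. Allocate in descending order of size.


164 hosts -> /24 (254 usable): 192.168.196.0/24
125 hosts -> /25 (126 usable): 192.168.197.0/25
32 hosts -> /26 (62 usable): 192.168.197.128/26
Allocation: 192.168.196.0/24 (164 hosts, 254 usable); 192.168.197.0/25 (125 hosts, 126 usable); 192.168.197.128/26 (32 hosts, 62 usable)


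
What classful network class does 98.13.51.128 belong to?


First octet: 98
Binary: 01100010
0xxxxxxx -> Class A (1-126)
Class A, default mask 255.0.0.0 (/8)


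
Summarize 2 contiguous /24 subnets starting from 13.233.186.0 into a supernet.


Original prefix: /24
Number of subnets: 2 = 2^1
New prefix = 24 - 1 = 23
Supernet: 13.233.186.0/23


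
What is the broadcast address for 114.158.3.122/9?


Network: 114.128.0.0/9
Host bits = 23
Set all host bits to 1:
Broadcast: 114.255.255.255


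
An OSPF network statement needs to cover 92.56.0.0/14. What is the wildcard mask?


Subnet mask: 255.252.0.0
Wildcard = 255.255.255.255 - subnet mask
255 - 255 = 0
255 - 252 = 3
255 - 0 = 255
255 - 0 = 255
Wildcard: 0.3.255.255


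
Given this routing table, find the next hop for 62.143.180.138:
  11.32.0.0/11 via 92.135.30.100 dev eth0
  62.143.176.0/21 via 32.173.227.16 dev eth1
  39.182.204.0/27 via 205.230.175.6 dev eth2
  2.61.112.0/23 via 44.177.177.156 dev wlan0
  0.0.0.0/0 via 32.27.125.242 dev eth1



Longest prefix match for 62.143.180.138:
  /11 11.32.0.0: no
  /21 62.143.176.0: MATCH
  /27 39.182.204.0: no
  /23 2.61.112.0: no
  /0 0.0.0.0: MATCH
Selected: next-hop 32.173.227.16 via eth1 (matched /21)


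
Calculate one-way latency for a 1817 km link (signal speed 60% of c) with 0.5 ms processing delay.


Speed = 0.6 * 3e5 km/s = 180000 km/s
Propagation delay = 1817 / 180000 = 0.0101 s = 10.0944 ms
Processing delay = 0.5 ms
Total one-way latency = 10.5944 ms


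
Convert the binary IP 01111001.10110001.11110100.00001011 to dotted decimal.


01111001 = 121
10110001 = 177
11110100 = 244
00001011 = 11
IP: 121.177.244.11


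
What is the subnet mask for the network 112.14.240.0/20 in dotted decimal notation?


/20 means 20 network bits, 12 host bits
Binary: 11111111111111111111000000000000
Mask: 255.255.240.0


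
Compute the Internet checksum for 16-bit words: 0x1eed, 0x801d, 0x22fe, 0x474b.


Sum all words (with carry folding):
+ 0x1eed = 0x1eed
+ 0x801d = 0x9f0a
+ 0x22fe = 0xc208
+ 0x474b = 0x0954
One's complement: ~0x0954
Checksum = 0xf6ab


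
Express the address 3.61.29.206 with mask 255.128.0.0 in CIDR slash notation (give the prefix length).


Binary: 11111111.10000000.00000000.00000000
Count leading 1s
Prefix: /9


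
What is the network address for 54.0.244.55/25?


IP:   00110110.00000000.11110100.00110111
Mask: 11111111.11111111.11111111.10000000
AND operation:
Net:  00110110.00000000.11110100.00000000
Network: 54.0.244.0/25


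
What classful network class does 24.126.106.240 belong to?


First octet: 24
Binary: 00011000
0xxxxxxx -> Class A (1-126)
Class A, default mask 255.0.0.0 (/8)


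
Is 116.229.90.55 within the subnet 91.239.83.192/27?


Subnet network: 91.239.83.192
Test IP AND mask: 116.229.90.32
No, 116.229.90.55 is not in 91.239.83.192/27
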